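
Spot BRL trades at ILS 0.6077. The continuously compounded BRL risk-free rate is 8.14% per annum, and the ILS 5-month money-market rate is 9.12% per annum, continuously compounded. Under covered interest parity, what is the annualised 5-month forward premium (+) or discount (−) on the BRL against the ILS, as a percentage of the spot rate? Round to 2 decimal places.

+0.98%

T = 5/12 years.
CIP forward (ILS per BRL) = 0.6077 × 1.0387312/1.0344984 = 0.6101865.
Annualised premium = (F − S)/S × (1/T) = (0.6101865 − 0.6077)/0.6077 ÷ (5/12) = 0.98%.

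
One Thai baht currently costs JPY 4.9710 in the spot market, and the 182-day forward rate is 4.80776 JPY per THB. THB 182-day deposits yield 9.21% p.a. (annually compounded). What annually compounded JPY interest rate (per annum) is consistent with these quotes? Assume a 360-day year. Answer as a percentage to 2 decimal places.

T = 182/360 years.
CIP gives F = S · g_JPY/g_THB, so g_JPY/g_THB = 4.80776/4.971 = 0.9671615.
The THB side grows by (1 + 0.0921)^(182/360) = 1.0455475.
So the JPY growth factor = 1.0112133.
r = 1.0112133^(360/182) − 1 = 0.022302 → 2.23%.

2.23%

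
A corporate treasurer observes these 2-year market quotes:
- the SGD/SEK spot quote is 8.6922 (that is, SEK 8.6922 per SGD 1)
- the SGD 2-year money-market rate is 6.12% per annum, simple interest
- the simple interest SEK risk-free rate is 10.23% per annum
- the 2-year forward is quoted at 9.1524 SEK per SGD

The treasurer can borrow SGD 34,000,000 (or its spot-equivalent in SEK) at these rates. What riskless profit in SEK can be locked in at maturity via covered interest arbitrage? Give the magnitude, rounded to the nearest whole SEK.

T = 2 years.
Invest the SGD and cover forward: 34,000,000 × 1.122400 × 9.1524 = SEK 349,270,227.84.
Convert at spot and invest in SEK: 34,000,000 × 8.6922 × 1.204600 = SEK 356,001,220.08.
The quoted forward undervalues SGD, so borrow SGD, convert to SEK at spot, deposit the SEK at 10.23%, and buy SGD forward at 9.1524 to cover the loan.
Profit = 356,001,220.08 − 349,270,227.84 = SEK 6,730,992.

SEK 6,730,992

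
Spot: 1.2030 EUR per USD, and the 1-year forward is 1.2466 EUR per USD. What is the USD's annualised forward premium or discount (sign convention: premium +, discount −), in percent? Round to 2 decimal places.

+3.62%

T = 1 year.
(F − S)/S = (1.2466 − 1.203)/1.203 = 0.0362427.
Per annum: 0.0362427 / 1 = 0.036243 = 3.62%.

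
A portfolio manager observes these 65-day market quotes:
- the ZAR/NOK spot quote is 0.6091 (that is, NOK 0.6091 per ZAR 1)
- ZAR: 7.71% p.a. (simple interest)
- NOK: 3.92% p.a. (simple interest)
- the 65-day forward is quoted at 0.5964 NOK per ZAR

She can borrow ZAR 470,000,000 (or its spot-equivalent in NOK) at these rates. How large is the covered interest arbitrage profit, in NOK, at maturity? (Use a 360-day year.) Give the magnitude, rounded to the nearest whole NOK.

NOK 4,093,084

T = 65/360 years.
Keep in ZAR, deliver into the forward: 470,000,000·1.01392083333·0.5964 = NOK 284,210,120.95.
Swap to NOK now, deposit: 470,000,000·0.6091·1.00707777778 = NOK 288,303,204.99.
The quoted forward undervalues ZAR, so borrow ZAR, convert to NOK at spot, deposit the NOK at 3.92%, and buy ZAR forward at 0.5964 to cover the loan.
The gap between the two covered legs is NOK 4,093,084.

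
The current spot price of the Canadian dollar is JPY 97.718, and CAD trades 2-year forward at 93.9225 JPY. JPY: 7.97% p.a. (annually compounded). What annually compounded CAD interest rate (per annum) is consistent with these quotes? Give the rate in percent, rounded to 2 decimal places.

10.13%

T = 2 years.
F/S = 93.9225/97.718 = 0.9611586 = (growth of JPY) / (growth of CAD).
JPY growth factor: (1 + 0.0797)^2 = 1.1657521.
Hence g_CAD = 1.2128613.
Annualise: 1.2128613^(1/2) − 1 = 0.101300 = 10.13%.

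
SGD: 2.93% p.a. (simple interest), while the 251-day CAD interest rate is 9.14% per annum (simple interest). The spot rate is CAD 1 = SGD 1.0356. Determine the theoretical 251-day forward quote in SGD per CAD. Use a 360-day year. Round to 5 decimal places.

0.99345

T = 251/360 years.
Growth of 1 SGD over T: 1 + 0.0293×251/360 = 1.0204286.
CAD accumulates by 1 + 0.0914×251/360 = 1.0637261.
Forward (SGD per CAD) = 1.0356 × 1.0204286 / 1.0637261 = 0.9934473.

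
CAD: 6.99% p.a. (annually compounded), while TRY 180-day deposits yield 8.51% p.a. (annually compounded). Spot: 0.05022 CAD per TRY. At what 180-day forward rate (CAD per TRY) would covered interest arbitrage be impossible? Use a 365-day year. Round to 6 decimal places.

T = 180/365 years.
CAD growth factor: (1 + 0.0699)^(180/365) = 1.0338811.
TRY growth factor: (1 + 0.0851)^(180/365) = 1.0410988.
So F = 0.05022 × 1.0338811 / 1.0410988 = 0.04987184 (CAD/TRY).

0.049872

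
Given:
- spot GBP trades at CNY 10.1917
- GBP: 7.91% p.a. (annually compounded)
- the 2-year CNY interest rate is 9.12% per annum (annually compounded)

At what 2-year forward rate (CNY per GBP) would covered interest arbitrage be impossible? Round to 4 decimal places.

T = 2 years.
Growth of 1 CNY over T: (1 + 0.0912)^2 = 1.19071744.
GBP growth factor: (1 + 0.0791)^2 = 1.16445681.
Forward (CNY per GBP) = 10.1917 × 1.19071744 / 1.16445681 = 10.421541.

10.4215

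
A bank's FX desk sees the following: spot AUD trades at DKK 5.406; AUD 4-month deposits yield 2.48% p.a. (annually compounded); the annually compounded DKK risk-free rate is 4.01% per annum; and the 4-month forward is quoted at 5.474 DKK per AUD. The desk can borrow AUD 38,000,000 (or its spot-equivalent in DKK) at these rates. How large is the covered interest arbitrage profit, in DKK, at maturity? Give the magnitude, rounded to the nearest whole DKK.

T = 4/12 years.
Invest the AUD and cover forward: 38,000,000 × 1.00819925514 × 5.474 = DKK 209,717,543.46.
Convert at spot and invest in DKK: 38,000,000 × 5.406 × 1.01319187584 = DKK 208,137,980.67.
The quoted forward overvalues AUD, so borrow DKK, buy AUD at spot, deposit the AUD at 2.48%, and sell the proceeds forward at 5.474.
Profit = 209,717,543.46 − 208,137,980.67 = DKK 1,579,563.

DKK 1,579,563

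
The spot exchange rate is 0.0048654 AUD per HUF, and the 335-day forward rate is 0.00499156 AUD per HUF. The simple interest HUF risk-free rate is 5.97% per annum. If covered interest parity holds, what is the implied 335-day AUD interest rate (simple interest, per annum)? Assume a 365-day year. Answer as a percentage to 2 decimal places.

8.95%

T = 335/365 years.
F/S = 0.00499156/0.0048654 = 1.0259300 = (growth of AUD) / (growth of HUF).
HUF growth factor: 1 + 0.0597×335/365 = 1.0547932.
That pins the AUD growth at 1.082144.
(1.082144 − 1)/T = 0.089500, i.e. 8.95%.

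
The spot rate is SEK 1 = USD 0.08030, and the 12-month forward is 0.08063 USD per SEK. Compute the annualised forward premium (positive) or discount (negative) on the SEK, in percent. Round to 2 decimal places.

+0.41%

T = 1 year.
(F − S)/S = (0.08063 − 0.0803)/0.0803 = 0.0041096.
×(1/T) gives 0.41% p.a.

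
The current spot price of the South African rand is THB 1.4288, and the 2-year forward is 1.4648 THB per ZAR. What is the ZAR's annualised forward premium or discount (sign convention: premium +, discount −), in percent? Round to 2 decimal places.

+1.26%

T = 2 years.
Period premium: (1.4648 − 1.4288)/1.4288 = 0.0251960.
Per annum: 0.0251960 / 2 = 0.012598 = 1.26%.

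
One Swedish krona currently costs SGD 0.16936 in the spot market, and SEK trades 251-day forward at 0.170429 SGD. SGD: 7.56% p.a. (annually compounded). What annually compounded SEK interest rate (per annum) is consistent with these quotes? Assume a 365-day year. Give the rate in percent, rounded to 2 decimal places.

T = 251/365 years.
By CIP, F/S equals the SGD-to-SEK growth ratio: 0.170429/0.16936 = 1.0063120.
The SGD side grows by (1 + 0.0756)^(251/365) = 1.0513936.
Hence g_SEK = 1.0447988.
Annualise: 1.0447988^(365/251) − 1 = 0.065803 = 6.58%.

6.58%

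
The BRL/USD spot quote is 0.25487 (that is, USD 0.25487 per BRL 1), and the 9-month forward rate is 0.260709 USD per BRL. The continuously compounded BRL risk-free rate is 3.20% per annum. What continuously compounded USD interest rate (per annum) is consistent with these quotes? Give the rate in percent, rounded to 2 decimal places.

6.22%

T = 9/12 years.
By CIP, F/S equals the USD-to-BRL growth ratio: 0.260709/0.25487 = 1.0229097.
The BRL side grows by e^(0.0320×9/12) = 1.0242903.
That pins the USD growth at 1.0477565.
r = ln(1.0477565)/(9/12) = 0.062202 → 6.22%.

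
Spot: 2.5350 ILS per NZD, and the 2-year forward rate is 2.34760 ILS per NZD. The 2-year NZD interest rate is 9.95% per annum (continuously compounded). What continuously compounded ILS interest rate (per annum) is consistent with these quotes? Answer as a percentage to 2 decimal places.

T = 2 years.
F/S = 2.3476/2.535 = 0.9260750 = (growth of ILS) / (growth of NZD).
The NZD side grows by e^(0.0995×2) = 1.220182.
Hence g_ILS = 1.129980.
Take logs: ln 1.129980 / 2 = 0.061100, so 6.11%.

6.11%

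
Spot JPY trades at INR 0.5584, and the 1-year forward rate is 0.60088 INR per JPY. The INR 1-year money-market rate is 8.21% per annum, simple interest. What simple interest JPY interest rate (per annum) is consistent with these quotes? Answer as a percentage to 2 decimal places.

T = 1 year.
By CIP, F/S equals the INR-to-JPY growth ratio: 0.60088/0.5584 = 1.0760745.
INR growth factor: 1 + 0.0821×1 = 1.082100.
That pins the JPY growth at 1.0055995.
r = (1.0055995 − 1)/1 = 0.005599 → 0.56%.

0.56%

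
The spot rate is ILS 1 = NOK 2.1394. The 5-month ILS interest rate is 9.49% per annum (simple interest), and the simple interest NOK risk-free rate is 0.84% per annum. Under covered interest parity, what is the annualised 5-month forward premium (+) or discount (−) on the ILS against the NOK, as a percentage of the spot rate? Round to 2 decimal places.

T = 5/12 years.
F = S · g_NOK/g_ILS = 2.1394 × 1.003500/1.0395417 = 2.0652254.
Annualised premium = (F − S)/S × (1/T) = (2.0652254 − 2.1394)/2.1394 ÷ (5/12) = -8.32%.

-8.32%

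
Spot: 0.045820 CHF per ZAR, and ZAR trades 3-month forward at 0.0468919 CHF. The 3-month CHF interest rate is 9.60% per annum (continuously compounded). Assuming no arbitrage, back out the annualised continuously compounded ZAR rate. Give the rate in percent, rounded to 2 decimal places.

0.35%

T = 3/12 years.
CIP gives F = S · g_CHF/g_ZAR, so g_CHF/g_ZAR = 0.0468919/0.04582 = 1.0233937.
The CHF side grows by e^(0.0960×3/12) = 1.0242903.
That pins the ZAR growth at 1.0008761.
Take logs: ln 1.0008761 / (3/12) = 0.003503, so 0.35%.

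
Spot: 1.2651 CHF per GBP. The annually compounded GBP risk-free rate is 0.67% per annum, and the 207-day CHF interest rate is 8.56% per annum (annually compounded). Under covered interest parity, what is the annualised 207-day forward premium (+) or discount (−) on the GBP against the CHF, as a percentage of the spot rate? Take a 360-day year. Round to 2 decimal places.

T = 207/360 years.
No-arbitrage forward: 1.2651 × 1.0483593 / 1.003847 = 1.3211967 CHF/GBP.
(F − S)/S ÷ T = (1.3211967 − 1.2651)/1.2651/(207/360) = 0.077116 → 7.71%.

+7.71%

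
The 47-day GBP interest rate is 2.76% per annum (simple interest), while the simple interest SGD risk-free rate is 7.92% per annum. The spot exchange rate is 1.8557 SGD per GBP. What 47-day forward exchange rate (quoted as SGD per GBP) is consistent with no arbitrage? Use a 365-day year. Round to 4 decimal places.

T = 47/365 years.
Growth of 1 SGD over T: 1 + 0.0792×47/365 = 1.0101984.
Growth of 1 GBP over T: 1 + 0.0276×47/365 = 1.003554.
Forward (SGD per GBP) = 1.8557 × 1.0101984 / 1.003554 = 1.867986.

1.8680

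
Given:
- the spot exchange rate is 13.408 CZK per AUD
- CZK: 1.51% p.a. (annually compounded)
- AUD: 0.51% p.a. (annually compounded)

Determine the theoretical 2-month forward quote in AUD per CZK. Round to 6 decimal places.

0.074459

T = 2/12 years.
CZK accumulates by (1 + 0.0151)^(2/12) = 1.002501.
AUD accumulates by (1 + 0.0051)^(2/12) = 1.0008482.
CIP: F = S · (grow CZK)/(grow AUD) = 13.408 × 1.002501/1.0008482 = 13.43014 CZK per AUD.
Quoted the other way: 1/13.43014 = 0.074459 AUD per CZK.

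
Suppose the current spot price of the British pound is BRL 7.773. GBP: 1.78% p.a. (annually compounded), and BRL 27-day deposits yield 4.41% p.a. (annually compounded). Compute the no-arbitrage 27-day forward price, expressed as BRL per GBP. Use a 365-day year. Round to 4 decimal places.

T = 27/365 years.
BRL accumulates by (1 + 0.0441)^(27/365) = 1.0031974.
Growth of 1 GBP over T: (1 + 0.0178)^(27/365) = 1.001306.
So F = 7.773 × 1.0031974 / 1.001306 = 7.787683 (BRL/GBP).

7.7877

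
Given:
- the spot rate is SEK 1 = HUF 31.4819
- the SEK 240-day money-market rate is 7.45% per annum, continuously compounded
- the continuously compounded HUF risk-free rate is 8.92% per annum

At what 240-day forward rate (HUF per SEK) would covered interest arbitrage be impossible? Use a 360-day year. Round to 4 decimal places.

T = 240/360 years.
Growth of 1 HUF over T: e^(0.0892×240/360) = 1.06127038.
SEK accumulates by e^(0.0745×240/360) = 1.05092073.
So F = 31.4819 × 1.06127038 / 1.05092073 = 31.791939 (HUF/SEK).

31.7919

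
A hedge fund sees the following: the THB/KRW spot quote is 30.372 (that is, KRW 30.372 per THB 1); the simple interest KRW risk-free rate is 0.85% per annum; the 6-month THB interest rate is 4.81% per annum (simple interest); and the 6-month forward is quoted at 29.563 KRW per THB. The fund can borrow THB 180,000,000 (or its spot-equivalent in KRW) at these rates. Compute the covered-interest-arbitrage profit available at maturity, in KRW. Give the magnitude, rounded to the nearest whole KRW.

KRW 40,876,353

T = 6/12 years.
Invest the THB and cover forward: 180,000,000 × 1.024050 × 29.563 = KRW 5,449,318,227.00.
Convert at spot and invest in KRW: 180,000,000 × 30.372 × 1.004250 = KRW 5,490,194,580.00.
The quoted forward undervalues THB, so borrow THB, convert to KRW at spot, deposit the KRW at 0.85%, and buy THB forward at 29.563 to cover the loan.
The gap between the two covered legs is KRW 40,876,353.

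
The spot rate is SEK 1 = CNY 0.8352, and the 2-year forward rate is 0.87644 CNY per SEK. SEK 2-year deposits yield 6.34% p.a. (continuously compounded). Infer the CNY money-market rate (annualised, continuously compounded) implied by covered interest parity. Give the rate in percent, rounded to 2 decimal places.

8.75%

T = 2 years.
CIP gives F = S · g_CNY/g_SEK, so g_CNY/g_SEK = 0.87644/0.8352 = 1.0493774.
SEK growth factor: e^(0.0634×2) = 1.135190.
So the CNY growth factor = 1.1912427.
Take logs: ln 1.1912427 / 2 = 0.087499, so 8.75%.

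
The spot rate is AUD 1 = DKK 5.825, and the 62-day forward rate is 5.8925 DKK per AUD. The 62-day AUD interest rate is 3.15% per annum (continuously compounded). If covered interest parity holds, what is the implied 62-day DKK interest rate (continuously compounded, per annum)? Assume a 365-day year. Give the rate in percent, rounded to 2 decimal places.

9.93%

T = 62/365 years.
F/S = 5.8925/5.825 = 1.0115880 = (growth of DKK) / (growth of AUD).
The AUD side grows by e^(0.0315×62/365) = 1.005365.
That pins the DKK growth at 1.0170152.
Take logs: ln 1.0170152 / (62/365) = 0.099327, so 9.93%.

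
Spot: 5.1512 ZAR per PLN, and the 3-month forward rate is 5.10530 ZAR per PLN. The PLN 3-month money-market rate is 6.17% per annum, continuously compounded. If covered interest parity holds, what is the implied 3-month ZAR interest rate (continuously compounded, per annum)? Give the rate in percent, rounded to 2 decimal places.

2.59%

T = 3/12 years.
CIP gives F = S · g_ZAR/g_PLN, so g_ZAR/g_PLN = 5.1053/5.1512 = 0.9910895.
PLN growth factor: e^(0.0617×3/12) = 1.0155446.
So the ZAR growth factor = 1.0064956.
Take logs: ln 1.0064956 / (3/12) = 0.025898, so 2.59%.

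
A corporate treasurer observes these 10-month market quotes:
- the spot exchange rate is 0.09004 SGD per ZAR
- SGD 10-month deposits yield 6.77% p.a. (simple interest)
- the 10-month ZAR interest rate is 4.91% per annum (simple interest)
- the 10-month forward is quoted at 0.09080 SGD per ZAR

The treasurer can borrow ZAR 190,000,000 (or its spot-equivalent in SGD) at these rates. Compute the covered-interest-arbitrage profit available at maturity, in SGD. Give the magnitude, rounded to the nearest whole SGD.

T = 10/12 years.
Keep in ZAR, deliver into the forward: 190,000,000·1.0409166667·0.09080 = SGD 17,957,894.33.
Swap to SGD now, deposit: 190,000,000·0.09004·1.0564166667 = SGD 18,072,753.77.
The quoted forward undervalues ZAR, so borrow ZAR, convert to SGD at spot, deposit the SGD at 6.77%, and buy ZAR forward at 0.09080 to cover the loan.
Profit = 18,072,753.77 − 17,957,894.33 = SGD 114,859.

SGD 114,859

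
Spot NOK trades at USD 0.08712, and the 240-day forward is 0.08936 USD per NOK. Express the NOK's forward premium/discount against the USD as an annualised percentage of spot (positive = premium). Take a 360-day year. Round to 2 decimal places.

+3.86%

T = 240/360 years.
Period premium: (0.08936 − 0.08712)/0.08712 = 0.0257117.
Annualise by dividing by T: 0.0257117 / (240/360) = 0.038568 → 3.86%.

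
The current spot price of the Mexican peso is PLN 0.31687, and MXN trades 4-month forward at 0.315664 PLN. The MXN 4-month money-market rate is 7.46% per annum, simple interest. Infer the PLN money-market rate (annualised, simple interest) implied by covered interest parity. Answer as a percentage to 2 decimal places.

6.29%

T = 4/12 years.
By CIP, F/S equals the PLN-to-MXN growth ratio: 0.315664/0.31687 = 0.9961940.
The MXN side grows by 1 + 0.0746×4/12 = 1.0248667.
So the PLN growth factor = 1.0209661.
r = (1.0209661 − 1)/(4/12) = 0.062898 → 6.29%.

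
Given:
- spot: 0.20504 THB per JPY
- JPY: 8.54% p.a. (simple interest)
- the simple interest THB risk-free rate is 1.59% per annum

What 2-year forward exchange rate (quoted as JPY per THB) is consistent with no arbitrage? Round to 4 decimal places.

5.5341

T = 2 years.
THB growth factor: 1 + 0.0159×2 = 1.031800.
Growth of 1 JPY over T: 1 + 0.0854×2 = 1.170800.
So F = 0.20504 × 1.031800 / 1.170800 = 0.1806972 (THB/JPY).
Quoted the other way: 1/0.1806972 = 5.5341 JPY per THB.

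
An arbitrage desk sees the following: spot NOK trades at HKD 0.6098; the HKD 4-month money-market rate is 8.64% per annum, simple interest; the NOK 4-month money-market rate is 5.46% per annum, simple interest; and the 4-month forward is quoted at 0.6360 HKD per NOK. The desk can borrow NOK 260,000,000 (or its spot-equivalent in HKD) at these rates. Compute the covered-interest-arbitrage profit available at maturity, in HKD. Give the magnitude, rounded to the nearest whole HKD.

HKD 5,255,370

T = 4/12 years.
Keep in NOK, deliver into the forward: 260,000,000·1.018200·0.6360 = HKD 168,369,552.00.
Swap to HKD now, deposit: 260,000,000·0.6098·1.028800 = HKD 163,114,182.40.
The quoted forward overvalues NOK, so borrow HKD, buy NOK at spot, deposit the NOK at 5.46%, and sell the proceeds forward at 0.6360.
Arbitrage profit = |168,369,552.00 − 163,114,182.40| = HKD 5,255,370.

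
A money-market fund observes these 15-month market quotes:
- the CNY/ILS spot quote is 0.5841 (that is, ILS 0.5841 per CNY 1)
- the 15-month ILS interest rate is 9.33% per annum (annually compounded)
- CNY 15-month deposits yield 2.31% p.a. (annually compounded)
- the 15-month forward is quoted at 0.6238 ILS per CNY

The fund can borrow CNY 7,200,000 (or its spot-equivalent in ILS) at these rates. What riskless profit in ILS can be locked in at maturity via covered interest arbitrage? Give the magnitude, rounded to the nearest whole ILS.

T = 15/12 years.
Route A — deposit CNY, sell forward: 7,200,000 × 1.0289579 × 0.6238 = ILS 4,621,420.35.
Route B — convert at spot, deposit ILS: 7,200,000 × 0.5841 × 1.117954646 = ILS 4,701,580.62.
The quoted forward undervalues CNY, so borrow CNY, convert to ILS at spot, deposit the ILS at 9.33%, and buy CNY forward at 0.6238 to cover the loan.
Profit = 4,701,580.62 − 4,621,420.35 = ILS 80,160.

ILS 80,160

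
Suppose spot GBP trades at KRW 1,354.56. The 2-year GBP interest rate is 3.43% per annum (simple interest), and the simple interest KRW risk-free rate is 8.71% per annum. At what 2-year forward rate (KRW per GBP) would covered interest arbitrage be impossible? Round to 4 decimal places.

1488.4188

T = 2 years.
KRW accumulates by 1 + 0.0871×2 = 1.174200.
Growth of 1 GBP over T: 1 + 0.0343×2 = 1.068600.
CIP: F = S · (grow KRW)/(grow GBP) = 1354.56 × 1.174200/1.068600 = 1488.418821 KRW per GBP.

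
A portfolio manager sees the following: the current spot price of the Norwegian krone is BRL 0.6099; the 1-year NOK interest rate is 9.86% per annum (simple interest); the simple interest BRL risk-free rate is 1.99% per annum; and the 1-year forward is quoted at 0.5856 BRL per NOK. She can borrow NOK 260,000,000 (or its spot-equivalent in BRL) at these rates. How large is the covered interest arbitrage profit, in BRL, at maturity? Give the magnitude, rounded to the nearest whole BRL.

T = 1 year.
Invest the NOK and cover forward: 260,000,000 × 1.098600 × 0.5856 = BRL 167,268,441.60.
Convert at spot and invest in BRL: 260,000,000 × 0.6099 × 1.019900 = BRL 161,729,622.60.
The quoted forward overvalues NOK, so borrow BRL, buy NOK at spot, deposit the NOK at 9.86%, and sell the proceeds forward at 0.5856.
Arbitrage profit = |167,268,441.60 − 161,729,622.60| = BRL 5,538,819.

BRL 5,538,819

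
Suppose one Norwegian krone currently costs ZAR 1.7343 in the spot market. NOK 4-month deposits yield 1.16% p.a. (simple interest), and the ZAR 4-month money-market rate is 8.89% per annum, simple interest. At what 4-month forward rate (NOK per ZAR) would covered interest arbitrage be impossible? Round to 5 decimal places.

T = 4/12 years.
Growth of 1 ZAR over T: 1 + 0.0889×4/12 = 1.0296333.
Growth of 1 NOK over T: 1 + 0.0116×4/12 = 1.0038667.
Forward (ZAR per NOK) = 1.7343 × 1.0296333 / 1.0038667 = 1.778815.
Quoted the other way: 1/1.778815 = 0.56217 NOK per ZAR.

0.56217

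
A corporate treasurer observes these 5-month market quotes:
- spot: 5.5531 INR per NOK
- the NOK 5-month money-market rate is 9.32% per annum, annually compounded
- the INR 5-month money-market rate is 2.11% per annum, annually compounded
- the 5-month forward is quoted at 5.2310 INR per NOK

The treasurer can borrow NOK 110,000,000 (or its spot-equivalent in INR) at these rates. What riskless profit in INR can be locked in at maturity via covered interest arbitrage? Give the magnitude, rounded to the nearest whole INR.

INR 19,002,758

T = 5/12 years.
Invest the NOK and cover forward: 110,000,000 × 1.03782670812 × 5.2310 = INR 597,175,866.12.
Convert at spot and invest in INR: 110,000,000 × 5.5531 × 1.00873815572 = INR 616,178,623.78.
The quoted forward undervalues NOK, so borrow NOK, convert to INR at spot, deposit the INR at 2.11%, and buy NOK forward at 5.2310 to cover the loan.
Profit = 616,178,623.78 − 597,175,866.12 = INR 19,002,758.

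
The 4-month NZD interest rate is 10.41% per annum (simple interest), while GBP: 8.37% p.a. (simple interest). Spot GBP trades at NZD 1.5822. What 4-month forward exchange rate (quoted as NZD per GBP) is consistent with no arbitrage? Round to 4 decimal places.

T = 4/12 years.
NZD accumulates by 1 + 0.1041×4/12 = 1.034700.
Growth of 1 GBP over T: 1 + 0.0837×4/12 = 1.027900.
CIP: F = S · (grow NZD)/(grow GBP) = 1.5822 × 1.034700/1.027900 = 1.592667 NZD per GBP.

1.5927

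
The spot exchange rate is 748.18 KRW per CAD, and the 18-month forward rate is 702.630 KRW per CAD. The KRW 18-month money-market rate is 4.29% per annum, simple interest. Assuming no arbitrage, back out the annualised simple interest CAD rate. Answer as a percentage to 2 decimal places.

8.89%

T = 18/12 years.
CIP gives F = S · g_KRW/g_CAD, so g_KRW/g_CAD = 702.63/748.18 = 0.9391189.
The KRW side grows by 1 + 0.0429×18/12 = 1.064350.
Hence g_CAD = 1.1333496.
r = (1.1333496 − 1)/(18/12) = 0.088900 → 8.89%.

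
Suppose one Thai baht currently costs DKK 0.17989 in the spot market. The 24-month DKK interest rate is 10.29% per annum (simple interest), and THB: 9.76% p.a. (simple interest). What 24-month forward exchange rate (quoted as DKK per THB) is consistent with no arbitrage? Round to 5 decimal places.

T = 2 years.
DKK growth factor: 1 + 0.1029×2 = 1.205800.
THB growth factor: 1 + 0.0976×2 = 1.195200.
Forward (DKK per THB) = 0.17989 × 1.205800 / 1.195200 = 0.1814854.

0.18149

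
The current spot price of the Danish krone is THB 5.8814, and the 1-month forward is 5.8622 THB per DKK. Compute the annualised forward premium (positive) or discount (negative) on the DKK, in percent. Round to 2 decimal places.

-3.92%

T = 1/12 years.
DKK trades forward at -0.32645% vs spot over the period.
×(1/T) gives -3.92% p.a.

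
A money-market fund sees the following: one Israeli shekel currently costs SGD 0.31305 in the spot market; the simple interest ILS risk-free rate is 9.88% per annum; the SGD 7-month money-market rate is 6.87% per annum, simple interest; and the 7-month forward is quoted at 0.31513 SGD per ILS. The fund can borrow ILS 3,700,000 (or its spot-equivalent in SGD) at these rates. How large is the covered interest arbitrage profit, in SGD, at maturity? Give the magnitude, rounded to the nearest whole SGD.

T = 7/12 years.
Keep in ILS, deliver into the forward: 3,700,000·1.057633333·0.31513 = SGD 1,233,180.37.
Swap to SGD now, deposit: 3,700,000·0.31305·1.040075 = SGD 1,204,703.27.
The quoted forward overvalues ILS, so borrow SGD, buy ILS at spot, deposit the ILS at 9.88%, and sell the proceeds forward at 0.31513.
Arbitrage profit = |1,233,180.37 − 1,204,703.27| = SGD 28,477.

SGD 28,477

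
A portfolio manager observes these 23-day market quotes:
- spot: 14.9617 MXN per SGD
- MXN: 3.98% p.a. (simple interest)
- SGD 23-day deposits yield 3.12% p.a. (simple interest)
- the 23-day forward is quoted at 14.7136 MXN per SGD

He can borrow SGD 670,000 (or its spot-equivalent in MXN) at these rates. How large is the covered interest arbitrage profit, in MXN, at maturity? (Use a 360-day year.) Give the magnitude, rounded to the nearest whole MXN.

T = 23/360 years.
Keep in SGD, deliver into the forward: 670,000·1.0019933333·14.7136 = MXN 9,877,762.50.
Swap to MXN now, deposit: 670,000·14.9617·1.0025427778 = MXN 10,049,828.67.
The quoted forward undervalues SGD, so borrow SGD, convert to MXN at spot, deposit the MXN at 3.98%, and buy SGD forward at 14.7136 to cover the loan.
Arbitrage profit = |9,877,762.50 − 10,049,828.67| = MXN 172,066.

MXN 172,066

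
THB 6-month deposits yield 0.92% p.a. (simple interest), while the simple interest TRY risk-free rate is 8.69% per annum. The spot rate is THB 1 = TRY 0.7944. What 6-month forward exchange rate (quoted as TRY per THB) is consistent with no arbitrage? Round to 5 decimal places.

0.82512

T = 6/12 years.
TRY accumulates by 1 + 0.0869×6/12 = 1.043450.
THB accumulates by 1 + 0.0092×6/12 = 1.004600.
So F = 0.7944 × 1.043450 / 1.004600 = 0.8251211 (TRY/THB).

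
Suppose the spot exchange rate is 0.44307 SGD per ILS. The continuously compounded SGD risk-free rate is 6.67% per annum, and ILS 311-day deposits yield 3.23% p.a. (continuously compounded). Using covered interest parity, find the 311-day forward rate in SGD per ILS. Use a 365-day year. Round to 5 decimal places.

T = 311/365 years.
Growth of 1 SGD over T: e^(0.0667×311/365) = 1.058478.
ILS accumulates by e^(0.0323×311/365) = 1.0279036.
CIP: F = S · (grow SGD)/(grow ILS) = 0.44307 × 1.058478/1.0279036 = 0.4562489 SGD per ILS.

0.45625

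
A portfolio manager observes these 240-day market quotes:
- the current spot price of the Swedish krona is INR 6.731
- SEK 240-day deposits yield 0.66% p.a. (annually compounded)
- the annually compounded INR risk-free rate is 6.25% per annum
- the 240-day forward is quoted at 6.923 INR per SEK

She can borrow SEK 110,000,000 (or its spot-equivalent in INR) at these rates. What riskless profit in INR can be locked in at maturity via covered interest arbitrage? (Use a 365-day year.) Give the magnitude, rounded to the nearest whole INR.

T = 240/365 years.
Route A — deposit SEK, sell forward: 110,000,000 × 1.00433483597 × 6.923 = INR 764,831,107.64.
Route B — convert at spot, deposit INR: 110,000,000 × 6.731 × 1.04066794836 = INR 770,520,955.65.
The quoted forward undervalues SEK, so borrow SEK, convert to INR at spot, deposit the INR at 6.25%, and buy SEK forward at 6.923 to cover the loan.
Profit = 770,520,955.65 − 764,831,107.64 = INR 5,689,848.

INR 5,689,848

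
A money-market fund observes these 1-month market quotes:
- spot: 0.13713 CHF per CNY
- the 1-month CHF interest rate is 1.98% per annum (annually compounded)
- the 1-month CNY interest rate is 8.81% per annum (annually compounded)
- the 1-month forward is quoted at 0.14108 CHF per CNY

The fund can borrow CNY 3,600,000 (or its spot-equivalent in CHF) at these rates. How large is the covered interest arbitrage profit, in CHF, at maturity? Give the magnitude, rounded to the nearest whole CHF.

CHF 16,999

T = 1/12 years.
Keep in CNY, deliver into the forward: 3,600,000·1.0070609·0.14108 = CHF 511,474.15.
Swap to CHF now, deposit: 3,600,000·0.13713·1.00163521 = CHF 494,475.25.
The quoted forward overvalues CNY, so borrow CHF, buy CNY at spot, deposit the CNY at 8.81%, and sell the proceeds forward at 0.14108.
Arbitrage profit = |511,474.15 − 494,475.25| = CHF 16,999.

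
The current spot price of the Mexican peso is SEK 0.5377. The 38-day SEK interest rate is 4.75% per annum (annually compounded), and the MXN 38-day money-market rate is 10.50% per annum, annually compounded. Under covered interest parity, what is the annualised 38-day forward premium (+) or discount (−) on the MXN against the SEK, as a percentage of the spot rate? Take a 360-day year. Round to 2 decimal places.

-5.33%

T = 38/360 years.
CIP forward (SEK per MXN) = 0.5377 × 1.0049105/1.010595 = 0.5346755.
Annualised premium = (F − S)/S × (1/T) = (0.5346755 − 0.5377)/0.5377 ÷ (38/360) = -5.33%.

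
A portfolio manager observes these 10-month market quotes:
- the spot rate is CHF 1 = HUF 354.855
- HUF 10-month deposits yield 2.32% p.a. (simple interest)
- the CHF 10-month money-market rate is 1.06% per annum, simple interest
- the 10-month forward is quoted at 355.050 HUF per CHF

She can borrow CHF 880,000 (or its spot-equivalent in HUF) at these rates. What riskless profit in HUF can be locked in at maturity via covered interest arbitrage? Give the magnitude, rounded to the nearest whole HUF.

T = 10/12 years.
Invest the CHF and cover forward: 880,000 × 1.00883333333 × 355.050 = HUF 315,203,922.00.
Convert at spot and invest in HUF: 880,000 × 354.855 × 1.01933333333 = HUF 318,309,666.40.
The quoted forward undervalues CHF, so borrow CHF, convert to HUF at spot, deposit the HUF at 2.32%, and buy CHF forward at 355.050 to cover the loan.
Arbitrage profit = |315,203,922.00 − 318,309,666.40| = HUF 3,105,744.

HUF 3,105,744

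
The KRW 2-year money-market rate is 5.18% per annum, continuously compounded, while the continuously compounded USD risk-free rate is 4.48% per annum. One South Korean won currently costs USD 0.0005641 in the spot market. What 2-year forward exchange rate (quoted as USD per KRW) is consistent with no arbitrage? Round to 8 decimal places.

0.00055626

T = 2 years.
USD accumulates by e^(0.0448×2) = 1.0937367.
KRW accumulates by e^(0.0518×2) = 1.1091567.
So F = 0.0005641 × 1.0937367 / 1.1091567 = 0.0005562576 (USD/KRW).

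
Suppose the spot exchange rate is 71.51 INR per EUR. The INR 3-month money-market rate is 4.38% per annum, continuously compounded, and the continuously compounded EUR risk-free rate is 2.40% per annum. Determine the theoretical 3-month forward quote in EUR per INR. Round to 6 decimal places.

T = 3/12 years.
INR growth factor: e^(0.0438×3/12) = 1.0110102.
EUR accumulates by e^(0.0240×3/12) = 1.006018.
So F = 71.51 × 1.0110102 / 1.006018 = 71.86486 (INR/EUR).
Quoted the other way: 1/71.86486 = 0.013915 EUR per INR.

0.013915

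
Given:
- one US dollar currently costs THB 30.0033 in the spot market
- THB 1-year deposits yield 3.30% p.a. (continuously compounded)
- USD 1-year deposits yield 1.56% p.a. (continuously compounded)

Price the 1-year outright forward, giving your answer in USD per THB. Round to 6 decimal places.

0.032755

T = 1 year.
THB growth factor: e^(0.0330×1) = 1.0335505.
Growth of 1 USD over T: e^(0.0156×1) = 1.0157223.
So F = 30.0033 × 1.0335505 / 1.0157223 = 30.52993 (THB/USD).
Quoted the other way: 1/30.52993 = 0.032755 USD per THB.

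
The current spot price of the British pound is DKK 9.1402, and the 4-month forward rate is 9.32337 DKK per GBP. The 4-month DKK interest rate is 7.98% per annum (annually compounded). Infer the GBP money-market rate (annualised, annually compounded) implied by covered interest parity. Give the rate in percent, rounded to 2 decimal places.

1.74%

T = 4/12 years.
By CIP, F/S equals the DKK-to-GBP growth ratio: 9.32337/9.1402 = 1.0200400.
The DKK side grows by (1 + 0.0798)^(4/12) = 1.0259222.
So the GBP growth factor = 1.0057666.
r = 1.0057666^(12/4) − 1 = 0.017400 → 1.74%.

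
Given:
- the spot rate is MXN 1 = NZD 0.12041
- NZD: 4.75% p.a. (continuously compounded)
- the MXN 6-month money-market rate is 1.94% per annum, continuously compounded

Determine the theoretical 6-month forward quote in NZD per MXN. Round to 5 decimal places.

0.12211

T = 6/12 years.
Growth of 1 NZD over T: e^(0.0475×6/12) = 1.0240343.
MXN growth factor: e^(0.0194×6/12) = 1.0097472.
CIP: F = S · (grow NZD)/(grow MXN) = 0.12041 × 1.0240343/1.0097472 = 0.1221137 NZD per MXN.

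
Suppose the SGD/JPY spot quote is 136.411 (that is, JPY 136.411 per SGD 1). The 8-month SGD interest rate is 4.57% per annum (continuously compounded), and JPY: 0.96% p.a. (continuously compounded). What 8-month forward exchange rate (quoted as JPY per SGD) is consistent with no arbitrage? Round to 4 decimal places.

T = 8/12 years.
JPY growth factor: e^(0.0096×8/12) = 1.006420524.
Growth of 1 SGD over T: e^(0.0457×8/12) = 1.030935525.
Forward (JPY per SGD) = 136.411 × 1.006420524 / 1.030935525 = 133.167232.

133.1672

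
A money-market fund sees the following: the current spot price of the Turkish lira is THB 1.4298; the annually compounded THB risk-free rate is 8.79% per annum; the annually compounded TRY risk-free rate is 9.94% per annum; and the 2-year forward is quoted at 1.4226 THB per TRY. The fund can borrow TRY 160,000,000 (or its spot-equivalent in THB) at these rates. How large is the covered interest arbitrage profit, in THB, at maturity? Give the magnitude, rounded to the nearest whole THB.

T = 2 years.
Invest the TRY and cover forward: 160,000,000 × 1.20868036 × 1.4226 = THB 275,114,988.82.
Convert at spot and invest in THB: 160,000,000 × 1.4298 × 1.18352641 = THB 270,752,969.76.
The quoted forward overvalues TRY, so borrow THB, buy TRY at spot, deposit the TRY at 9.94%, and sell the proceeds forward at 1.4226.
Profit = 275,114,988.82 − 270,752,969.76 = THB 4,362,019.

THB 4,362,019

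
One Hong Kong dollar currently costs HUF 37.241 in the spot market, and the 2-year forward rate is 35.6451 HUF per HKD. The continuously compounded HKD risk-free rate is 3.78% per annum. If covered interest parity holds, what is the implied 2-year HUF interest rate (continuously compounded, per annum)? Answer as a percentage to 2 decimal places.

T = 2 years.
CIP gives F = S · g_HUF/g_HKD, so g_HUF/g_HKD = 35.6451/37.241 = 0.9571467.
HKD growth factor: e^(0.0378×2) = 1.0785311.
Hence g_HUF = 1.0323125.
r = ln(1.0323125)/2 = 0.015901 → 1.59%.

1.59%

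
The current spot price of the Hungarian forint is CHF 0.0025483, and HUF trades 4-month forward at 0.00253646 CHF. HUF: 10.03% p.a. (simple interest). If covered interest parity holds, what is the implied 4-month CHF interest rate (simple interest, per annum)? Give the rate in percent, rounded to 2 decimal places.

8.59%

T = 4/12 years.
CIP gives F = S · g_CHF/g_HUF, so g_CHF/g_HUF = 0.00253646/0.0025483 = 0.9953538.
The HUF side grows by 1 + 0.1003×4/12 = 1.0334333.
Hence g_CHF = 1.0286318.
(1.0286318 − 1)/T = 0.085895, i.e. 8.59%.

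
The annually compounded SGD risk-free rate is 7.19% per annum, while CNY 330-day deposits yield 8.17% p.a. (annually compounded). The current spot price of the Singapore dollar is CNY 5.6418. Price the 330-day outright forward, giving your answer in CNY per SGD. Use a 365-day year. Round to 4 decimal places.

5.6884

T = 330/365 years.
CNY accumulates by (1 + 0.0817)^(330/365) = 1.0735847.
SGD growth factor: (1 + 0.0719)^(330/365) = 1.0647871.
Forward (CNY per SGD) = 5.6418 × 1.0735847 / 1.0647871 = 5.688414.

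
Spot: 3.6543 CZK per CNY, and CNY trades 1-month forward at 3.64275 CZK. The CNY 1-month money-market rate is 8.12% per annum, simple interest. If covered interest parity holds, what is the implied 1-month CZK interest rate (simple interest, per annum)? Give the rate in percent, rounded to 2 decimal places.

T = 1/12 years.
By CIP, F/S equals the CZK-to-CNY growth ratio: 3.64275/3.6543 = 0.9968393.
The CNY side grows by 1 + 0.0812×1/12 = 1.0067667.
That pins the CZK growth at 1.0035846.
r = (1.0035846 − 1)/(1/12) = 0.043015 → 4.30%.

4.30%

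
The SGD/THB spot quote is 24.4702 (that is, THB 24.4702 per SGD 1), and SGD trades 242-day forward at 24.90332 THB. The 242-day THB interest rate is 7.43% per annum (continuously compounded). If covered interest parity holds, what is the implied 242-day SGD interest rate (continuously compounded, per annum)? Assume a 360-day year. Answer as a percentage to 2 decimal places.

4.82%

T = 242/360 years.
CIP gives F = S · g_THB/g_SGD, so g_THB/g_SGD = 24.90332/24.4702 = 1.0176999.
The THB side grows by e^(0.0743×242/360) = 1.0512144.
So the SGD growth factor = 1.0329316.
Take logs: ln 1.0329316 / (242/360) = 0.048200, so 4.82%.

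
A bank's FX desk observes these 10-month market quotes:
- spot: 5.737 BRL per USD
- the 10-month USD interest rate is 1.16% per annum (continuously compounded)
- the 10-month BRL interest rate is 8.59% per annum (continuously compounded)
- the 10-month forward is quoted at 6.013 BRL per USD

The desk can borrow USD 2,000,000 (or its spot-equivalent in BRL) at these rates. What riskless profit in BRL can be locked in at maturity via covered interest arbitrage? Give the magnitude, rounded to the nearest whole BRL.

T = 10/12 years.
Route A — deposit USD, sell forward: 2,000,000 × 1.0097135398 × 6.013 = BRL 12,142,815.03.
Route B — convert at spot, deposit BRL: 2,000,000 × 5.737 × 1.0742076643 = BRL 12,325,458.74.
The quoted forward undervalues USD, so borrow USD, convert to BRL at spot, deposit the BRL at 8.59%, and buy USD forward at 6.013 to cover the loan.
Arbitrage profit = |12,142,815.03 − 12,325,458.74| = BRL 182,644.

BRL 182,644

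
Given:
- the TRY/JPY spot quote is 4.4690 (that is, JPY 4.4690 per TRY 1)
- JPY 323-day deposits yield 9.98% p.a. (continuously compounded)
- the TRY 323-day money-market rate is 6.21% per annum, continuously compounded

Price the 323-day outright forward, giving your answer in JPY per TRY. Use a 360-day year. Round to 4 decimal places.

T = 323/360 years.
JPY growth factor: e^(0.0998×323/360) = 1.0936741.
Growth of 1 TRY over T: e^(0.0621×323/360) = 1.057299.
CIP: F = S · (grow JPY)/(grow TRY) = 4.469 × 1.0936741/1.057299 = 4.622751 JPY per TRY.

4.6228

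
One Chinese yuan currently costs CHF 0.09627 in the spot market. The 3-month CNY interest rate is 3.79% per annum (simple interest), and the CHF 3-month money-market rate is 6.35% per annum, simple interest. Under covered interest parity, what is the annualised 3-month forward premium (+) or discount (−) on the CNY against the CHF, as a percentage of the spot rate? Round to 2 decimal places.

T = 3/12 years.
CIP forward (CHF per CNY) = 0.09627 × 1.015875/1.009475 = 0.09688034.
Annualised premium = (F − S)/S × (1/T) = (0.09688034 − 0.09627)/0.09627 ÷ (3/12) = 2.54%.

+2.54%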